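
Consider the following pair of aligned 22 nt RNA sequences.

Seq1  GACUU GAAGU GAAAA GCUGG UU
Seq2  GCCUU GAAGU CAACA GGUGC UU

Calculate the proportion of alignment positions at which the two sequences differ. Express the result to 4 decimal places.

The sequences differ at positions 2 (A/C), 11 (G/C), 14 (A/C), 17 (C/G), 20 (G/C).
There are 5 differences over 22 sites, so p = 5/22 = 0.2273.

0.2273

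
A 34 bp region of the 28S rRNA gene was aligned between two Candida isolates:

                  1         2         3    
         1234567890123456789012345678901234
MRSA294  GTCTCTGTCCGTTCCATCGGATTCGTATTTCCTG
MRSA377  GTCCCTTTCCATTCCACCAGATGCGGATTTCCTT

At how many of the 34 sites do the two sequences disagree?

8

Differing sites — 4:T/C; 7:G/T; 11:G/A; 17:T/C; 19:G/A; 23:T/G; 26:T/G; 34:G/T.
That gives 8 mismatches out of 34 aligned sites, so the Hamming distance is 8.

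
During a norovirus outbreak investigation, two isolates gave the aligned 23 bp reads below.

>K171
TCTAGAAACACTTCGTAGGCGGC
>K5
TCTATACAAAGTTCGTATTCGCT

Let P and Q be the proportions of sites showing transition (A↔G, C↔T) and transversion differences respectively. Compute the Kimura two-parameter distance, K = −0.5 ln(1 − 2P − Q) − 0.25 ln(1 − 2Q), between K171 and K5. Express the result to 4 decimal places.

The sequences differ at positions 5 (G/T, transversion), 7 (A/C, transversion), 9 (C/A, transversion), 11 (C/G, transversion), 18 (G/T, transversion), 19 (G/T, transversion), 22 (G/C, transversion), 23 (C/T, transition).
Of the 8 differences, 1 transition and 7 transversions over 23 sites: P = 1/23 = 0.043478, Q = 7/23 = 0.304348.
d = −0.5·ln(0.608696) − 0.25·ln(0.391304) = −0.5·(-0.496436) − 0.25·(-0.938271) = 0.4828.

0.4828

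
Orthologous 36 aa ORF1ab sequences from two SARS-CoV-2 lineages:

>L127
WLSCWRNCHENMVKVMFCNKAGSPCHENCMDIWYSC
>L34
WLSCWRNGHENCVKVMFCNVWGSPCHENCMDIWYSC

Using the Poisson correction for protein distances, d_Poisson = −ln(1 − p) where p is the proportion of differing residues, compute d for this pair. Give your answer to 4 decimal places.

0.1178

Differing sites — 8:C/G; 12:M/C; 20:K/V; 21:A/W.
p = 4/36 = 0.111111.
d = −ln(1 − 0.111111) = −ln(0.888889) = 0.1178.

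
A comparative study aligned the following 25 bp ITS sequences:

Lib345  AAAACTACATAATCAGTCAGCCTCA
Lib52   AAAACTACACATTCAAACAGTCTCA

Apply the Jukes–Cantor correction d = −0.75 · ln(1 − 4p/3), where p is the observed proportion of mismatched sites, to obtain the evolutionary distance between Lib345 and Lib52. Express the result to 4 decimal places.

0.2326

Mismatches occur at site 10 (T/C), site 12 (A/T), site 16 (G/A), site 17 (T/A), site 21 (C/T).
p = 5/25 = 0.200000.
d = −0.75 · ln(1 − (4/3)·0.200000) = −0.75 · ln(0.733333) = −0.75 · (-0.310155) = 0.2326.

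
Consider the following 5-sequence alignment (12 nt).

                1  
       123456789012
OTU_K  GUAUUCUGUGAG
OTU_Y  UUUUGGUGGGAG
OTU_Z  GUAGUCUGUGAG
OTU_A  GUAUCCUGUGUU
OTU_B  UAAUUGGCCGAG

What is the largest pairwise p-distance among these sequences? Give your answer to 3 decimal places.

Pairwise Hamming distances:
  OTU_K vs OTU_Y: 5
  OTU_K vs OTU_Z: 1
  OTU_K vs OTU_A: 3
  OTU_K vs OTU_B: 6
  OTU_Y vs OTU_Z: 6
  OTU_Y vs OTU_A: 7
  OTU_Y vs OTU_B: 6
  OTU_Z vs OTU_A: 4
  OTU_Z vs OTU_B: 7
  OTU_A vs OTU_B: 9
The largest is 9 mismatches, between OTU_A and OTU_B; p = 9/12 = 0.750.

0.750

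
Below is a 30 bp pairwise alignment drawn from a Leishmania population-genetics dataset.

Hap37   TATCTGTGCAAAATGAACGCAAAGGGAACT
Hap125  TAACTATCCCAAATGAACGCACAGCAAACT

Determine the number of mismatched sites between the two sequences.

7

Differing sites — 3:T/A; 6:G/A; 8:G/C; 10:A/C; 22:A/C; 25:G/C; 26:G/A.
That gives 7 mismatches out of 30 aligned sites, so the Hamming distance is 7.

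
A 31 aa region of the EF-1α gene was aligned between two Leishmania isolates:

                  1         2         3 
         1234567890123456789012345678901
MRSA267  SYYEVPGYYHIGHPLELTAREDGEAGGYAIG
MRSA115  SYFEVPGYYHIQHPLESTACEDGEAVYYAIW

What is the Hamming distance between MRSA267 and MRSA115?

Differing sites — 3:Y/F; 12:G/Q; 17:L/S; 20:R/C; 26:G/V; 27:G/Y; 31:G/W.
That gives 7 mismatches out of 31 aligned sites, so the Hamming distance is 7.

7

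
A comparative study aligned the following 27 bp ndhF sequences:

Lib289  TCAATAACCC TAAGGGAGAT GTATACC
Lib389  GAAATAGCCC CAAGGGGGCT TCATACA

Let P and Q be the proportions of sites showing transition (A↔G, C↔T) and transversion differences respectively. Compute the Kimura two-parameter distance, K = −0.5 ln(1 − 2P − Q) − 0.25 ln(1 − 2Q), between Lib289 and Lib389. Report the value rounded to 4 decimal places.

The sequences differ at positions 1 (T/G, transversion), 2 (C/A, transversion), 7 (A/G, transition), 11 (T/C, transition), 17 (A/G, transition), 19 (A/C, transversion), 21 (G/T, transversion), 22 (T/C, transition), 27 (C/A, transversion).
Of the 9 differences, 4 transitions and 5 transversions over 27 sites: P = 4/27 = 0.148148, Q = 5/27 = 0.185185.
d = −0.5·ln(0.518519) − 0.25·ln(0.629630) = −0.5·(-0.656779) − 0.25·(-0.462623) = 0.4440.

0.4440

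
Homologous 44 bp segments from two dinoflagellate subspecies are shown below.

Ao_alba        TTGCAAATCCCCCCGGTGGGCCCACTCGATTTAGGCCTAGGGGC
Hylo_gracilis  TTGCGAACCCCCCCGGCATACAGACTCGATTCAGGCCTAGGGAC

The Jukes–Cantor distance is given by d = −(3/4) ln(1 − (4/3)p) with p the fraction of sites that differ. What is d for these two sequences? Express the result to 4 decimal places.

Mismatches occur at site 5 (A→G), site 8 (T→C), site 17 (T→C), site 18 (G→A), site 19 (G→T), site 20 (G→A), site 22 (C→A), site 23 (C→G), site 32 (T→C), site 43 (G→A).
p = 10/44 = 0.227273.
d = −0.75 · ln(1 − (4/3)·0.227273) = −0.75 · ln(0.696969) = −0.75 · (-0.361014) = 0.2708.

0.2708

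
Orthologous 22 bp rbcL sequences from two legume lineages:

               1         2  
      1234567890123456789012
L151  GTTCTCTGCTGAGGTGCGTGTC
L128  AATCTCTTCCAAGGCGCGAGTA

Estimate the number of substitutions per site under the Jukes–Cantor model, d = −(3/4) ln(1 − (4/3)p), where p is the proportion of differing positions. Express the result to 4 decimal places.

0.4975

Mismatches occur at site 1 (G↔A), site 2 (T↔A), site 8 (G↔T), site 10 (T↔C), site 11 (G↔A), site 15 (T↔C), site 19 (T↔A), site 22 (C↔A).
p = 8/22 = 0.363636.
d = −0.75 · ln(1 − (4/3)·0.363636) = −0.75 · ln(0.515152) = −0.75 · (-0.663293) = 0.4975.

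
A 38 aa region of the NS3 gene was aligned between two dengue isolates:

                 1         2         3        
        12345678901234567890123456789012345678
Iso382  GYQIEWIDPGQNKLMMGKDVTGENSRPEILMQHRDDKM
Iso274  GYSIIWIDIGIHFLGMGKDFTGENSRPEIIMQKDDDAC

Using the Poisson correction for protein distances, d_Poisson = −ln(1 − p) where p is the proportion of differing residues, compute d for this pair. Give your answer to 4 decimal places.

0.4187

Differing sites — 3:Q/S; 5:E/I; 9:P/I; 11:Q/I; 12:N/H; 13:K/F; 15:M/G; 20:V/F; 30:L/I; 33:H/K; 34:R/D; 37:K/A; 38:M/C.
p = 13/38 = 0.342105.
d = −ln(1 − 0.342105) = −ln(0.657895) = 0.4187.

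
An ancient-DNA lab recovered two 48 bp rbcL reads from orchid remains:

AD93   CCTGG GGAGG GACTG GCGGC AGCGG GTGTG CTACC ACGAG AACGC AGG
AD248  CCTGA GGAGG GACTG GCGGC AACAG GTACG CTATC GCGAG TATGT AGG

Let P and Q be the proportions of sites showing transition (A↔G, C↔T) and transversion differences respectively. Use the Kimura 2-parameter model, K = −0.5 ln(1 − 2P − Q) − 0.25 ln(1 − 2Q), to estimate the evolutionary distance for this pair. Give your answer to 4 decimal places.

0.2626

Differing sites — 5:G/A (Ti); 22:G/A (Ti); 24:G/A (Ti); 28:G/A (Ti); 29:T/C (Ti); 34:C/T (Ti); 36:A/G (Ti); 41:A/T (Tv); 43:C/T (Ti); 45:C/T (Ti).
Of the 10 differences, 9 transitions and 1 transversion over 48 sites: P = 9/48 = 0.187500, Q = 1/48 = 0.020833.
d = −0.5·ln(0.604167) − 0.25·ln(0.958334) = −0.5·(-0.503905) − 0.25·(-0.042559) = 0.2626.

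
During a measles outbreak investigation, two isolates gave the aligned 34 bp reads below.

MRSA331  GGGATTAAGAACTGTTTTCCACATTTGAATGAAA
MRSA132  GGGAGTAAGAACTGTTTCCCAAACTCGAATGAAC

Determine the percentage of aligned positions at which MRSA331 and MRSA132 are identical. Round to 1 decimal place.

82.4%

The sequences differ at positions 5 (T/G), 18 (T/C), 22 (C/A), 24 (T/C), 26 (T/C), 34 (A/C).
28 of the 34 sites match, so the percent identity is 28/34 × 100 = 82.4%.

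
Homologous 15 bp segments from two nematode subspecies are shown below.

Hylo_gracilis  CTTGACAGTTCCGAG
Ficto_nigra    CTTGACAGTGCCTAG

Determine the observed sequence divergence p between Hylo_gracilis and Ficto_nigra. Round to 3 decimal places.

0.133

Differing sites — 10:T/G; 13:G/T.
There are 2 differences over 15 sites, so p = 2/15 = 0.133.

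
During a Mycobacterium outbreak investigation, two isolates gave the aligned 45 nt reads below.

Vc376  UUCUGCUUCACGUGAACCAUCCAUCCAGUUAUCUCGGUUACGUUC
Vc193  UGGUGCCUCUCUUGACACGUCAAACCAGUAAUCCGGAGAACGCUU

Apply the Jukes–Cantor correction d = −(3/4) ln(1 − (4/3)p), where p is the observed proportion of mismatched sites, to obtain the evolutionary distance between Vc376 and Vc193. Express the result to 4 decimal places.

0.5716

The sequences differ at positions 2 (U/G), 3 (C/G), 7 (U/C), 10 (A/U), 12 (G/U), 16 (A/C), 17 (C/A), 19 (A/G), 22 (C/A), 24 (U/A), 30 (U/A), 34 (U/C), 35 (C/G), 37 (G/A), 38 (U/G), 39 (U/A), 43 (U/C), 45 (C/U).
p = 18/45 = 0.400000.
d = −0.75 · ln(1 − (4/3)·0.400000) = −0.75 · ln(0.466667) = −0.75 · (-0.762139) = 0.5716.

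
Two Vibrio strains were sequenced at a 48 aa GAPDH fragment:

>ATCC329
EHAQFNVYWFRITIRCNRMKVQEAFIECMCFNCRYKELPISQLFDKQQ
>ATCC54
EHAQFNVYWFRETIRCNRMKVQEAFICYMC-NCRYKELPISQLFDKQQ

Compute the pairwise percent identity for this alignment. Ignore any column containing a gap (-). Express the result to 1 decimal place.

93.6%

Excluding the 1 gap column leaves 47 comparable sites.
Differing sites — 12:I/E; 27:E/C; 28:C/Y.
44 of the 47 comparable sites match, so the percent identity is 44/47 × 100 = 93.6%.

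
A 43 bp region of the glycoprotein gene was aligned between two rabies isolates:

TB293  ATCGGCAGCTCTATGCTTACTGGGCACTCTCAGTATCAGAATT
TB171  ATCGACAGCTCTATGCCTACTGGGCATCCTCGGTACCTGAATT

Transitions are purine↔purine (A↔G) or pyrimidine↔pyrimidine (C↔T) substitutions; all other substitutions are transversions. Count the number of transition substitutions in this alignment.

Differing sites — 5:G/A (Ti); 17:T/C (Ti); 27:C/T (Ti); 28:T/C (Ti); 32:A/G (Ti); 36:T/C (Ti); 38:A/T (Tv).
Of the 7 differences, 6 transitions and 1 transversion, so the answer is 6.

6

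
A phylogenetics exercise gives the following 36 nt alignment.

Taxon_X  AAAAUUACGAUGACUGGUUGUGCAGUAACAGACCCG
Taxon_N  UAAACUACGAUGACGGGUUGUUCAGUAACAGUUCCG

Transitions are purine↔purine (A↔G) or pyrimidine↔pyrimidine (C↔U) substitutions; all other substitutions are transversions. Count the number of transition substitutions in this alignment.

Differing sites — 1:A/U (Tv); 5:U/C (Ti); 15:U/G (Tv); 22:G/U (Tv); 32:A/U (Tv); 33:C/U (Ti).
Of the 6 differences, 2 transitions and 4 transversions, so the answer is 2.

2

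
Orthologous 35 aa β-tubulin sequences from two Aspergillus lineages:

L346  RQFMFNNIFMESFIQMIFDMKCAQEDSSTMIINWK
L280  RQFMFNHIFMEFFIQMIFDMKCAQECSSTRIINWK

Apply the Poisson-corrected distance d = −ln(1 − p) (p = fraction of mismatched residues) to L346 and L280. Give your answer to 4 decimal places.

0.1214

The sequences differ at positions 7 (N/H), 12 (S/F), 26 (D/C), 30 (M/R).
p = 4/35 = 0.114286.
d = −ln(1 − 0.114286) = −ln(0.885714) = 0.1214.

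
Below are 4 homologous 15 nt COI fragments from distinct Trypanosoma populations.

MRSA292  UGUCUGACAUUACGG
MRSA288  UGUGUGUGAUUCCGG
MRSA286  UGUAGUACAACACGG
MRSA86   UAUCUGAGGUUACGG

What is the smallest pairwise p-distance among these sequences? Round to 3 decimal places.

Pairwise Hamming distances:
  MRSA292 vs MRSA288: 4
  MRSA292 vs MRSA286: 5
  MRSA292 vs MRSA86: 3
  MRSA288 vs MRSA286: 8
  MRSA288 vs MRSA86: 5
  MRSA286 vs MRSA86: 8
The smallest is 3 mismatches, between MRSA292 and MRSA86; p = 3/15 = 0.200.

0.200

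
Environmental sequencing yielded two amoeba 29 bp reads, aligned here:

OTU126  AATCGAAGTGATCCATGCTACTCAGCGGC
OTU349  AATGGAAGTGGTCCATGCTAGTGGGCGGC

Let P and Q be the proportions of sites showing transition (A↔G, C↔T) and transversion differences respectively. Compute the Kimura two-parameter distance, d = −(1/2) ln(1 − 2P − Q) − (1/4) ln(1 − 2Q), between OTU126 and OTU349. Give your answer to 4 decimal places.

Mismatches occur at site 4 (C→G, transversion), site 11 (A→G, transition), site 21 (C→G, transversion), site 23 (C→G, transversion), site 24 (A→G, transition).
Of the 5 differences, 2 transitions and 3 transversions over 29 sites: P = 2/29 = 0.068966, Q = 3/29 = 0.103448.
d = −0.5·ln(0.758620) − 0.25·ln(0.793104) = −0.5·(-0.276254) − 0.25·(-0.231801) = 0.1961.

0.1961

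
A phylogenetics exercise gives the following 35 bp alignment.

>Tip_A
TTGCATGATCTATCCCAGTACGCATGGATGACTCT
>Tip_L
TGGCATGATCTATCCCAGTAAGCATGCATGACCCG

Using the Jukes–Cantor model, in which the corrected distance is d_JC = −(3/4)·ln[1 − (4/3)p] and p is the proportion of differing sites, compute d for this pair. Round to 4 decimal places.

The sequences differ at positions 2 (T/G), 21 (C/A), 27 (G/C), 33 (T/C), 35 (T/G).
p = 5/35 = 0.142857.
d = −0.75 · ln(1 − (4/3)·0.142857) = −0.75 · ln(0.809524) = −0.75 · (-0.211309) = 0.1585.

0.1585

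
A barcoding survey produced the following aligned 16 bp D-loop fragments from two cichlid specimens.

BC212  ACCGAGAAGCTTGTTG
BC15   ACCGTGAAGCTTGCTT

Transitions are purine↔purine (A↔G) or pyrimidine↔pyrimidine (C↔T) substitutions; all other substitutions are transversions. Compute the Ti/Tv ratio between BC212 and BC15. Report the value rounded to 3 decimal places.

Differing sites — 5:A/T (Tv); 14:T/C (Ti); 16:G/T (Tv).
Of the 3 differences, 1 transition and 2 transversions, so Ti/Tv = 1/2 = 0.500.

0.500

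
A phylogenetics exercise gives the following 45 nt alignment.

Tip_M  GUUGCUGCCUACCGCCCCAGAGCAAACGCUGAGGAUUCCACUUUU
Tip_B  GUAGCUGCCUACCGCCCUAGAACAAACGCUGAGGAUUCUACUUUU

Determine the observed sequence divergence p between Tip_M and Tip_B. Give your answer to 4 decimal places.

The sequences differ at positions 3 (U/A), 18 (C/U), 22 (G/A), 39 (C/U).
There are 4 differences over 45 sites, so p = 4/45 = 0.0889.

0.0889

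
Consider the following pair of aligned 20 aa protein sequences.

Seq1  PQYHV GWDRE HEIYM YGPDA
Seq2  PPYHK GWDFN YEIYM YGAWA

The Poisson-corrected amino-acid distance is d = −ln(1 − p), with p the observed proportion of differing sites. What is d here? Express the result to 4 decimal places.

Differing sites — 2:Q/P; 5:V/K; 9:R/F; 10:E/N; 11:H/Y; 18:P/A; 19:D/W.
p = 7/20 = 0.350000.
d = −ln(1 − 0.350000) = −ln(0.650000) = 0.4308.

0.4308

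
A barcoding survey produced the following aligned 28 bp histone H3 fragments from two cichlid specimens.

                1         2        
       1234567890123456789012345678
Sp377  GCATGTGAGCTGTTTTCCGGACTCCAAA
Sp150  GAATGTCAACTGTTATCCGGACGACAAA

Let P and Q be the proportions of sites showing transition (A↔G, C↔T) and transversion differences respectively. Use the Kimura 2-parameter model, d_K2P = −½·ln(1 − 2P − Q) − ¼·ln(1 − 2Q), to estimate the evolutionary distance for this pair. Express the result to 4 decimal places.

Differing sites — 2:C/A (Tv); 7:G/C (Tv); 9:G/A (Ti); 15:T/A (Tv); 23:T/G (Tv); 24:C/A (Tv).
Of the 6 differences, 1 transition and 5 transversions over 28 sites: P = 1/28 = 0.035714, Q = 5/28 = 0.178571.
d = −0.5·ln(0.750001) − 0.25·ln(0.642858) = −0.5·(-0.287681) − 0.25·(-0.441831) = 0.2543.

0.2543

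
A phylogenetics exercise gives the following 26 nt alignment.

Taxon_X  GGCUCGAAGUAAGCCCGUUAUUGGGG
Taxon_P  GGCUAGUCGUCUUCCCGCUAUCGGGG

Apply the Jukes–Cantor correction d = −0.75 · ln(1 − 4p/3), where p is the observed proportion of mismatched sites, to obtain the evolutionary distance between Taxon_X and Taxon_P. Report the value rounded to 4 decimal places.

0.3961

Differing sites — 5:C/A; 7:A/U; 8:A/C; 11:A/C; 12:A/U; 13:G/U; 18:U/C; 22:U/C.
p = 8/26 = 0.307692.
d = −0.75 · ln(1 − (4/3)·0.307692) = −0.75 · ln(0.589744) = −0.75 · (-0.528067) = 0.3961.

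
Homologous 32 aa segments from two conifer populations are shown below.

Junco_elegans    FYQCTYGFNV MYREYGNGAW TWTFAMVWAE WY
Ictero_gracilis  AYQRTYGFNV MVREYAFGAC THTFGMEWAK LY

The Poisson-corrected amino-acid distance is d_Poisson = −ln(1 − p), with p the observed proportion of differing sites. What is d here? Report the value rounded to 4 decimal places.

0.4212

Differing sites — 1:F/A; 4:C/R; 12:Y/V; 16:G/A; 17:N/F; 20:W/C; 22:W/H; 25:A/G; 27:V/E; 30:E/K; 31:W/L.
p = 11/32 = 0.343750.
d = −ln(1 − 0.343750) = −ln(0.656250) = 0.4212.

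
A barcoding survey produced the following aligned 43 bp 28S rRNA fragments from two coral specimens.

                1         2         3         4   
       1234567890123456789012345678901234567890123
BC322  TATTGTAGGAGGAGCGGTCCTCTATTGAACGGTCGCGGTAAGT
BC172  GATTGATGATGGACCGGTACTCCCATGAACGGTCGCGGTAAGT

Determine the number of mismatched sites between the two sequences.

Mismatches occur at site 1 (T/G), site 6 (T/A), site 7 (A/T), site 9 (G/A), site 10 (A/T), site 14 (G/C), site 19 (C/A), site 23 (T/C), site 24 (A/C), site 25 (T/A).
That gives 10 mismatches out of 43 aligned sites, so the Hamming distance is 10.

10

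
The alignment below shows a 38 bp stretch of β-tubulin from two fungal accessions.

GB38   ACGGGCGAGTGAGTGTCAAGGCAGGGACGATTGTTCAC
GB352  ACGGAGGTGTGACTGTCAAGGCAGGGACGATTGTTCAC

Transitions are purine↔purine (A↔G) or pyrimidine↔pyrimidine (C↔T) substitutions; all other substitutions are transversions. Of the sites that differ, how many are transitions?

1

The sequences differ at positions 5 (G/A, transition), 6 (C/G, transversion), 8 (A/T, transversion), 13 (G/C, transversion).
Of the 4 differences, 1 transition and 3 transversions, so the answer is 1.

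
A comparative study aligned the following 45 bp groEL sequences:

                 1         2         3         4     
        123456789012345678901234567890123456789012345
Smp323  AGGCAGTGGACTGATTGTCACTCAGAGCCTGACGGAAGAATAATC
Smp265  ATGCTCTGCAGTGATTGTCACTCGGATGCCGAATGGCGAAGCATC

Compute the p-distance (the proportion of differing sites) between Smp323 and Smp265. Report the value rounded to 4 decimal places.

The sequences differ at positions 2 (G/T), 5 (A/T), 6 (G/C), 9 (G/C), 11 (C/G), 24 (A/G), 27 (G/T), 28 (C/G), 30 (T/C), 33 (C/A), 34 (G/T), 36 (A/G), 37 (A/C), 41 (T/G), 42 (A/C).
There are 15 differences over 45 sites, so p = 15/45 = 0.3333.

0.3333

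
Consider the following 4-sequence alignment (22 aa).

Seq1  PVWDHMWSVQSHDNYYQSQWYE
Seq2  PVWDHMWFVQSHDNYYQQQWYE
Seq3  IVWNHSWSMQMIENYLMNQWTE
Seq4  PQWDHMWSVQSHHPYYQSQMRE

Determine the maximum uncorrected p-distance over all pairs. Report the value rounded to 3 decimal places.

0.636

Pairwise Hamming distances:
  Seq1 vs Seq2: 2
  Seq1 vs Seq3: 11
  Seq1 vs Seq4: 5
  Seq2 vs Seq3: 12
  Seq2 vs Seq4: 7
  Seq3 vs Seq4: 14
The largest is 14 mismatches, between Seq3 and Seq4; p = 14/22 = 0.636.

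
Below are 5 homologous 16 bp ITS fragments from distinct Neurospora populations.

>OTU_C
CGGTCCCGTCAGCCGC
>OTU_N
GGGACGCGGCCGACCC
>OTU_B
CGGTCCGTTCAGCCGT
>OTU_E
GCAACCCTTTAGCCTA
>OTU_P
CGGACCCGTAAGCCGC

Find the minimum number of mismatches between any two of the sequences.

2

Pairwise Hamming distances:
  OTU_C vs OTU_N: 7
  OTU_C vs OTU_B: 3
  OTU_C vs OTU_E: 8
  OTU_C vs OTU_P: 2
  OTU_N vs OTU_B: 10
  OTU_N vs OTU_E: 10
  OTU_N vs OTU_P: 7
  OTU_B vs OTU_E: 8
  OTU_B vs OTU_P: 5
  OTU_E vs OTU_P: 7
The smallest is 2, between OTU_C and OTU_P.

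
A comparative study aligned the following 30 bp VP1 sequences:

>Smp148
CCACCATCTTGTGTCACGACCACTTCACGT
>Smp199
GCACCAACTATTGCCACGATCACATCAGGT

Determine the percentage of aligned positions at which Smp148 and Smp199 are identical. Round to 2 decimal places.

The sequences differ at positions 1 (C/G), 7 (T/A), 10 (T/A), 11 (G/T), 14 (T/C), 20 (C/T), 24 (T/A), 28 (C/G).
22 of the 30 sites match, so the percent identity is 22/30 × 100 = 73.33%.

73.33%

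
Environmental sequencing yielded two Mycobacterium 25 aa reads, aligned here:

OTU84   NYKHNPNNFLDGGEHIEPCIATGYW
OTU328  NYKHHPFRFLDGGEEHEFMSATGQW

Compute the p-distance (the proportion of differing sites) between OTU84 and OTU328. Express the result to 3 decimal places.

Mismatches occur at site 5 (N→H), site 7 (N→F), site 8 (N→R), site 15 (H→E), site 16 (I→H), site 18 (P→F), site 19 (C→M), site 20 (I→S), site 24 (Y→Q).
There are 9 differences over 25 sites, so p = 9/25 = 0.360.

0.360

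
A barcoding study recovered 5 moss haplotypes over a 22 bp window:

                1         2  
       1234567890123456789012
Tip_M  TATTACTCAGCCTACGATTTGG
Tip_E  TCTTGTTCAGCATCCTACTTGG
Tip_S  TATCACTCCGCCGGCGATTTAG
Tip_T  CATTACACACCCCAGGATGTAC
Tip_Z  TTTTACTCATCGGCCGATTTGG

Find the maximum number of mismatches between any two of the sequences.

Pairwise Hamming distances:
  Tip_M vs Tip_E: 7
  Tip_M vs Tip_S: 5
  Tip_M vs Tip_T: 8
  Tip_M vs Tip_Z: 5
  Tip_E vs Tip_S: 11
  Tip_E vs Tip_T: 15
  Tip_E vs Tip_Z: 8
  Tip_S vs Tip_T: 10
  Tip_S vs Tip_Z: 7
  Tip_T vs Tip_Z: 11
The largest is 15, between Tip_E and Tip_T.

15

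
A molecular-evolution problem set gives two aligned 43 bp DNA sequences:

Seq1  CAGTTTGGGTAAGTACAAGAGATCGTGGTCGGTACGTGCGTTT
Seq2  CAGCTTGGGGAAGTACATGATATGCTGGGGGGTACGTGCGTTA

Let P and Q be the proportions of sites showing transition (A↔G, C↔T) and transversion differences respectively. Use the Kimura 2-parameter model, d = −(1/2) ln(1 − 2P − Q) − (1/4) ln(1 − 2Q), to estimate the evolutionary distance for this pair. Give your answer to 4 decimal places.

Mismatches occur at site 4 (T↔C, transition), site 10 (T↔G, transversion), site 18 (A↔T, transversion), site 21 (G↔T, transversion), site 24 (C↔G, transversion), site 25 (G↔C, transversion), site 29 (T↔G, transversion), site 30 (C↔G, transversion), site 43 (T↔A, transversion).
Of the 9 differences, 1 transition and 8 transversions over 43 sites: P = 1/43 = 0.023256, Q = 8/43 = 0.186047.
d = −0.5·ln(0.767441) − 0.25·ln(0.627906) = −0.5·(-0.264694) − 0.25·(-0.465365) = 0.2487.

0.2487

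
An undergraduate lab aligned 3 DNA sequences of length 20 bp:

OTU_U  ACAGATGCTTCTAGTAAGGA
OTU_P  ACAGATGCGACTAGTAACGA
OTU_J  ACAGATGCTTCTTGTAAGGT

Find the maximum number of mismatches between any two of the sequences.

5

Pairwise Hamming distances:
  OTU_U vs OTU_P: 3
  OTU_U vs OTU_J: 2
  OTU_P vs OTU_J: 5
The largest is 5, between OTU_P and OTU_J.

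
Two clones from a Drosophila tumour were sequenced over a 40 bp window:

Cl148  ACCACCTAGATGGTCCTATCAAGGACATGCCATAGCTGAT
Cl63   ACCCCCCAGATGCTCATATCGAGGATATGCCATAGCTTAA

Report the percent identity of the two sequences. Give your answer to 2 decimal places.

Mismatches occur at site 4 (A/C), site 7 (T/C), site 13 (G/C), site 16 (C/A), site 21 (A/G), site 26 (C/T), site 38 (G/T), site 40 (T/A).
32 of the 40 sites match, so the percent identity is 32/40 × 100 = 80.00%.

80.00%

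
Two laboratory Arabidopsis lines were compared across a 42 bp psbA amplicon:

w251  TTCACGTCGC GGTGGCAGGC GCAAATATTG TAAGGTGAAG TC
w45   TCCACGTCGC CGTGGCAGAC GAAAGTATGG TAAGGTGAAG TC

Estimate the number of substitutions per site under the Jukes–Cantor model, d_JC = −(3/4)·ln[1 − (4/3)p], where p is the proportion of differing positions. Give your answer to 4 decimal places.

The sequences differ at positions 2 (T/C), 11 (G/C), 19 (G/A), 22 (C/A), 25 (A/G), 29 (T/G).
p = 6/42 = 0.142857.
d = −0.75 · ln(1 − (4/3)·0.142857) = −0.75 · ln(0.809524) = −0.75 · (-0.211309) = 0.1585.

0.1585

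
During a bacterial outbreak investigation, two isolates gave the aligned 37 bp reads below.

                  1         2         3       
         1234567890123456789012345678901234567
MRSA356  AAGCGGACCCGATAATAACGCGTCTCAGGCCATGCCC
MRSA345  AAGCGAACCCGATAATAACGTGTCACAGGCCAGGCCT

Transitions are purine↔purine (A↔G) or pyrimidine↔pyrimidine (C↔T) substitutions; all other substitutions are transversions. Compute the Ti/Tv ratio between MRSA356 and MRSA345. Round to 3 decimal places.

1.500

Mismatches occur at site 6 (G→A, transition), site 21 (C→T, transition), site 25 (T→A, transversion), site 33 (T→G, transversion), site 37 (C→T, transition).
Of the 5 differences, 3 transitions and 2 transversions, so Ti/Tv = 3/2 = 1.500.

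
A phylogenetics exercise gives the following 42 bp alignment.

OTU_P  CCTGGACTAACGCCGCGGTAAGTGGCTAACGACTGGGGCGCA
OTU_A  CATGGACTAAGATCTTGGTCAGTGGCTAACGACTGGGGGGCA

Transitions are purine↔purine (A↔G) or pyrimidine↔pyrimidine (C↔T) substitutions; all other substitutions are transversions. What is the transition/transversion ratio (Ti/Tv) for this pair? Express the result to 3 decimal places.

0.600

Mismatches occur at site 2 (C/A, transversion), site 11 (C/G, transversion), site 12 (G/A, transition), site 13 (C/T, transition), site 15 (G/T, transversion), site 16 (C/T, transition), site 20 (A/C, transversion), site 39 (C/G, transversion).
Of the 8 differences, 3 transitions and 5 transversions, so Ti/Tv = 3/5 = 0.600.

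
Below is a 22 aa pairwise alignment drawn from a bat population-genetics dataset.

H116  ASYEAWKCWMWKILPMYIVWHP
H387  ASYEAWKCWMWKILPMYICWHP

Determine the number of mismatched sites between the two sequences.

1

A single mismatch occurs at site 19 (V/C).
That gives 1 mismatch out of 22 aligned sites, so the Hamming distance is 1.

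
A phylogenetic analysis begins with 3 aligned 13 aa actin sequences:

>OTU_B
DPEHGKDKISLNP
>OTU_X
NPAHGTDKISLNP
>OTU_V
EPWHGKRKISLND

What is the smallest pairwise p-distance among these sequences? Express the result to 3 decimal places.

0.231

Pairwise Hamming distances:
  OTU_B vs OTU_X: 3
  OTU_B vs OTU_V: 4
  OTU_X vs OTU_V: 5
The smallest is 3 mismatches, between OTU_B and OTU_X; p = 3/13 = 0.231.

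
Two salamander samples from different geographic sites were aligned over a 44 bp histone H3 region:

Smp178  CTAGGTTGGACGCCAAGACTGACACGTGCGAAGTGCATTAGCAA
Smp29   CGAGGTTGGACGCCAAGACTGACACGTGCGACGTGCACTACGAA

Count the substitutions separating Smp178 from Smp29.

Differing sites — 2:T/G; 32:A/C; 38:T/C; 41:G/C; 42:C/G.
That gives 5 mismatches out of 44 aligned sites, so the Hamming distance is 5.

5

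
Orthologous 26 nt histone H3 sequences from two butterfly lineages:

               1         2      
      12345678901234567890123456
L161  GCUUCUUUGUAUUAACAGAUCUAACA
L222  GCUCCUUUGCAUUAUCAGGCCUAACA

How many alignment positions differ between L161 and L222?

Mismatches occur at site 4 (U/C), site 10 (U/C), site 15 (A/U), site 19 (A/G), site 20 (U/C).
That gives 5 mismatches out of 26 aligned sites, so the Hamming distance is 5.

5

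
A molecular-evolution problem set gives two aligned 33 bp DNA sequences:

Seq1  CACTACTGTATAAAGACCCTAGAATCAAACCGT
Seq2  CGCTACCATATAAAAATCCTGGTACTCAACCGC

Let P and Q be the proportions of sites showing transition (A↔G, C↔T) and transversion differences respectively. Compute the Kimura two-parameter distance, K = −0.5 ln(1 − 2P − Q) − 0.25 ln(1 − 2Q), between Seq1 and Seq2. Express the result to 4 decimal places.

Differing sites — 2:A/G (Ti); 7:T/C (Ti); 8:G/A (Ti); 15:G/A (Ti); 17:C/T (Ti); 21:A/G (Ti); 23:A/T (Tv); 25:T/C (Ti); 26:C/T (Ti); 27:A/C (Tv); 33:T/C (Ti).
Of the 11 differences, 9 transitions and 2 transversions over 33 sites: P = 9/33 = 0.272727, Q = 2/33 = 0.060606.
d = −0.5·ln(0.393940) − 0.25·ln(0.878788) = −0.5·(-0.931557) − 0.25·(-0.129212) = 0.4981.

0.4981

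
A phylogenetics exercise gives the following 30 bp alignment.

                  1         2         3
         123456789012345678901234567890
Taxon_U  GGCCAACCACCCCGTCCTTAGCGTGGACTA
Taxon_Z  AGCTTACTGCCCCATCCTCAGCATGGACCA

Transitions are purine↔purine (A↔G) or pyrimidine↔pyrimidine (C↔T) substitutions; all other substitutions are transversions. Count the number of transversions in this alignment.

1

Mismatches occur at site 1 (G/A, transition), site 4 (C/T, transition), site 5 (A/T, transversion), site 8 (C/T, transition), site 9 (A/G, transition), site 14 (G/A, transition), site 19 (T/C, transition), site 23 (G/A, transition), site 29 (T/C, transition).
Of the 9 differences, 8 transitions and 1 transversion, so the answer is 1.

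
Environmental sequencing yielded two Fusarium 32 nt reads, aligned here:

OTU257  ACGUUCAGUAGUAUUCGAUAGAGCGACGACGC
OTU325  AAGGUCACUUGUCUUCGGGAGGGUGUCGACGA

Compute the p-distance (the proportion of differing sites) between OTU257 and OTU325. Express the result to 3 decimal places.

Mismatches occur at site 2 (C/A), site 4 (U/G), site 8 (G/C), site 10 (A/U), site 13 (A/C), site 18 (A/G), site 19 (U/G), site 22 (A/G), site 24 (C/U), site 26 (A/U), site 32 (C/A).
There are 11 differences over 32 sites, so p = 11/32 = 0.344.

0.344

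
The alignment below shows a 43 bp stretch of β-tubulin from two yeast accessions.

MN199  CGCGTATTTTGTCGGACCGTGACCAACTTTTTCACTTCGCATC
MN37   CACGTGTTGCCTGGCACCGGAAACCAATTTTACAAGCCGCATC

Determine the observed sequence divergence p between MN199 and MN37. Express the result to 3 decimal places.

Differing sites — 2:G/A; 6:A/G; 9:T/G; 10:T/C; 11:G/C; 13:C/G; 15:G/C; 20:T/G; 21:G/A; 23:C/A; 25:A/C; 27:C/A; 32:T/A; 35:C/A; 36:T/G; 37:T/C.
There are 16 differences over 43 sites, so p = 16/43 = 0.372.

0.372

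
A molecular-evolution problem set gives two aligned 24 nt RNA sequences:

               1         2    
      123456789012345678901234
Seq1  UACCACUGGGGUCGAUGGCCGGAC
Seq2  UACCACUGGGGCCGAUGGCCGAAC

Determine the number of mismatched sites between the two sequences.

Mismatches occur at site 12 (U↔C), site 22 (G↔A).
That gives 2 mismatches out of 24 aligned sites, so the Hamming distance is 2.

2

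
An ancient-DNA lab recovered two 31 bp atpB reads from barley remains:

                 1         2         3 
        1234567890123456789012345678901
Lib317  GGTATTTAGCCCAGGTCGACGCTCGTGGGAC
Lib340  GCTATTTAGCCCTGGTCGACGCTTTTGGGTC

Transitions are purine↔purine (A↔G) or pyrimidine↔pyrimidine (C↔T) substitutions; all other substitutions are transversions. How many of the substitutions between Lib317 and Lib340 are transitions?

The sequences differ at positions 2 (G/C, transversion), 13 (A/T, transversion), 24 (C/T, transition), 25 (G/T, transversion), 30 (A/T, transversion).
Of the 5 differences, 1 transition and 4 transversions, so the answer is 1.

1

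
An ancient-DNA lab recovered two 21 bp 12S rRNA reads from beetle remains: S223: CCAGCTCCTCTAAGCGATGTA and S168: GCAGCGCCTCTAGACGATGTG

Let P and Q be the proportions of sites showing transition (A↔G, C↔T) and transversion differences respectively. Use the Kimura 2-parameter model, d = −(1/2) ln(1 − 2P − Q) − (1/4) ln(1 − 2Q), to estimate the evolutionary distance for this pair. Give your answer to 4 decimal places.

Mismatches occur at site 1 (C↔G, transversion), site 6 (T↔G, transversion), site 13 (A↔G, transition), site 14 (G↔A, transition), site 21 (A↔G, transition).
Of the 5 differences, 3 transitions and 2 transversions over 21 sites: P = 3/21 = 0.142857, Q = 2/21 = 0.095238.
d = −0.5·ln(0.619048) − 0.25·ln(0.809524) = −0.5·(-0.479572) − 0.25·(-0.211309) = 0.2926.

0.2926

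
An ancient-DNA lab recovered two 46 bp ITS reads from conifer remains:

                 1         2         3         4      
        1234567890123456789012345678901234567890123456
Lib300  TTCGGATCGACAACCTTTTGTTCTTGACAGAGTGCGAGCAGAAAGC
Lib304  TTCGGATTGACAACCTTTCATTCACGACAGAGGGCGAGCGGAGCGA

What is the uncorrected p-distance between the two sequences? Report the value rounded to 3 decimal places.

Mismatches occur at site 8 (C/T), site 19 (T/C), site 20 (G/A), site 24 (T/A), site 25 (T/C), site 33 (T/G), site 40 (A/G), site 43 (A/G), site 44 (A/C), site 46 (C/A).
There are 10 differences over 46 sites, so p = 10/46 = 0.217.

0.217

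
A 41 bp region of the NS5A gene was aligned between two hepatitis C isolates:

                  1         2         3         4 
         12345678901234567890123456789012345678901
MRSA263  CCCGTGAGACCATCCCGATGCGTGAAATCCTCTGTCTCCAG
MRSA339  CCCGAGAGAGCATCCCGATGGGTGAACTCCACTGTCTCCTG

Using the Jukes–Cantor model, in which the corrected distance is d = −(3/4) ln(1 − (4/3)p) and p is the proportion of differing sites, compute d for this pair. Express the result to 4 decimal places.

The sequences differ at positions 5 (T/A), 10 (C/G), 21 (C/G), 27 (A/C), 31 (T/A), 40 (A/T).
p = 6/41 = 0.146341.
d = −0.75 · ln(1 − (4/3)·0.146341) = −0.75 · ln(0.804879) = −0.75 · (-0.217063) = 0.1628.

0.1628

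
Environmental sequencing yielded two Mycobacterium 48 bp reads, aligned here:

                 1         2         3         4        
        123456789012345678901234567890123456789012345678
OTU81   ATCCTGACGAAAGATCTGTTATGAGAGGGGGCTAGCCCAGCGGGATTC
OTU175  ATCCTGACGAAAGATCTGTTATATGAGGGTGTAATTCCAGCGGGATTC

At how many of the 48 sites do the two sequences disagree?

Mismatches occur at site 23 (G/A), site 24 (A/T), site 30 (G/T), site 32 (C/T), site 33 (T/A), site 35 (G/T), site 36 (C/T).
That gives 7 mismatches out of 48 aligned sites, so the Hamming distance is 7.

7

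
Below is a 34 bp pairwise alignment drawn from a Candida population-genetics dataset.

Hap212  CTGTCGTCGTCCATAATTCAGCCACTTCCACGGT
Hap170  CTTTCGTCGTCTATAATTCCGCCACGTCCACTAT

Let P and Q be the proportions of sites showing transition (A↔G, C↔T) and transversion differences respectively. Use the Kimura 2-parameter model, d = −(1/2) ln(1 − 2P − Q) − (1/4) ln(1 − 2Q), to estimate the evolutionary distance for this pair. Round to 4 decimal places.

Differing sites — 3:G/T (Tv); 12:C/T (Ti); 20:A/C (Tv); 26:T/G (Tv); 32:G/T (Tv); 33:G/A (Ti).
Of the 6 differences, 2 transitions and 4 transversions over 34 sites: P = 2/34 = 0.058824, Q = 4/34 = 0.117647.
d = −0.5·ln(0.764705) − 0.25·ln(0.764706) = −0.5·(-0.268265) − 0.25·(-0.268264) = 0.2012.

0.2012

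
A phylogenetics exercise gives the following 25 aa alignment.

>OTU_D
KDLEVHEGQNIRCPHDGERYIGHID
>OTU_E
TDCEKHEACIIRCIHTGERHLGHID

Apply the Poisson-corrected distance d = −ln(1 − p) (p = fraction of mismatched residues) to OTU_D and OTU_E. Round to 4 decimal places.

0.5108

Mismatches occur at site 1 (K→T), site 3 (L→C), site 5 (V→K), site 8 (G→A), site 9 (Q→C), site 10 (N→I), site 14 (P→I), site 16 (D→T), site 20 (Y→H), site 21 (I→L).
p = 10/25 = 0.400000.
d = −ln(1 − 0.400000) = −ln(0.600000) = 0.5108.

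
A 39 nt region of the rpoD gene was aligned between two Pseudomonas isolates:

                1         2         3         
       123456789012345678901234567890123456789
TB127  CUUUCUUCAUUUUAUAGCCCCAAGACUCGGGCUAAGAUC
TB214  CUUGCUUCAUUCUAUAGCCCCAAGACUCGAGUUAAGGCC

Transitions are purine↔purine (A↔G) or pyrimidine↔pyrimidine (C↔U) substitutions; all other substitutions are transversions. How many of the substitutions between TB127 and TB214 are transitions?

The sequences differ at positions 4 (U/G, transversion), 12 (U/C, transition), 30 (G/A, transition), 32 (C/U, transition), 37 (A/G, transition), 38 (U/C, transition).
Of the 6 differences, 5 transitions and 1 transversion, so the answer is 5.

5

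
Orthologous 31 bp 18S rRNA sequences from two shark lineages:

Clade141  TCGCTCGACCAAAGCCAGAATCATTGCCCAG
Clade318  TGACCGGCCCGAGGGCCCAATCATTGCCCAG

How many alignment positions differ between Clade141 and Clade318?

10

Mismatches occur at site 2 (C/G), site 3 (G/A), site 5 (T/C), site 6 (C/G), site 8 (A/C), site 11 (A/G), site 13 (A/G), site 15 (C/G), site 17 (A/C), site 18 (G/C).
That gives 10 mismatches out of 31 aligned sites, so the Hamming distance is 10.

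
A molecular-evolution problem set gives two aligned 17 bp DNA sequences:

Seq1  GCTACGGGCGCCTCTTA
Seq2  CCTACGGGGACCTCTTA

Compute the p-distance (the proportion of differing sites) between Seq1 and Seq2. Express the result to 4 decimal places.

0.1765

Differing sites — 1:G/C; 9:C/G; 10:G/A.
There are 3 differences over 17 sites, so p = 3/17 = 0.1765.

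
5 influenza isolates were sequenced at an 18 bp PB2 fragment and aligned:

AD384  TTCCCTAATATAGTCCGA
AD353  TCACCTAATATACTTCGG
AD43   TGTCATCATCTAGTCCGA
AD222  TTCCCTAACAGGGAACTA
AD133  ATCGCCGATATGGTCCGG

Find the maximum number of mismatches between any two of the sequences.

Pairwise Hamming distances:
  AD384 vs AD353: 5
  AD384 vs AD43: 5
  AD384 vs AD222: 6
  AD384 vs AD133: 6
  AD353 vs AD43: 8
  AD353 vs AD222: 10
  AD353 vs AD133: 9
  AD43 vs AD222: 11
  AD43 vs AD133: 10
  AD222 vs AD133: 10
The largest is 11, between AD43 and AD222.

11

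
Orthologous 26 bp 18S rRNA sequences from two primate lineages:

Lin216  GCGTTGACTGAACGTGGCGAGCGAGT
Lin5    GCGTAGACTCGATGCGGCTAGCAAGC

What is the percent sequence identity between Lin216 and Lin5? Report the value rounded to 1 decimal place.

69.2%

Mismatches occur at site 5 (T→A), site 10 (G→C), site 11 (A→G), site 13 (C→T), site 15 (T→C), site 19 (G→T), site 23 (G→A), site 26 (T→C).
18 of the 26 sites match, so the percent identity is 18/26 × 100 = 69.2%.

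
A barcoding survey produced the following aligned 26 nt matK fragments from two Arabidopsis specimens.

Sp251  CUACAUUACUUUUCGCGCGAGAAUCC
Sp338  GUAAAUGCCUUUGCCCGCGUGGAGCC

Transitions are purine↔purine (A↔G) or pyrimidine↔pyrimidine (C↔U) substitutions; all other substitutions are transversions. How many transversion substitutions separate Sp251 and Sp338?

Differing sites — 1:C/G (Tv); 4:C/A (Tv); 7:U/G (Tv); 8:A/C (Tv); 13:U/G (Tv); 15:G/C (Tv); 20:A/U (Tv); 22:A/G (Ti); 24:U/G (Tv).
Of the 9 differences, 1 transition and 8 transversions, so the answer is 8.

8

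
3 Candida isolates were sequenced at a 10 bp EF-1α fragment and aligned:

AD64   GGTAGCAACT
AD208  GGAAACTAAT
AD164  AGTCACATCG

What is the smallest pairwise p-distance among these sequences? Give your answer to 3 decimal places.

0.400

Pairwise Hamming distances:
  AD64 vs AD208: 4
  AD64 vs AD164: 5
  AD208 vs AD164: 7
The smallest is 4 mismatches, between AD64 and AD208; p = 4/10 = 0.400.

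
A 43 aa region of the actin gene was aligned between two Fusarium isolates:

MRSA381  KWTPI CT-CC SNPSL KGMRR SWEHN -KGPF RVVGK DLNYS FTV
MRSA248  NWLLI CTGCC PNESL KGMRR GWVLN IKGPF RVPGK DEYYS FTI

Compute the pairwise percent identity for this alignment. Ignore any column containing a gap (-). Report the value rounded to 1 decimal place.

Excluding the 2 gap columns leaves 41 comparable sites.
Mismatches occur at site 1 (K/N), site 3 (T/L), site 4 (P/L), site 11 (S/P), site 13 (P/E), site 21 (S/G), site 23 (E/V), site 24 (H/L), site 33 (V/P), site 37 (L/E), site 38 (N/Y), site 43 (V/I).
29 of the 41 comparable sites match, so the percent identity is 29/41 × 100 = 70.7%.

70.7%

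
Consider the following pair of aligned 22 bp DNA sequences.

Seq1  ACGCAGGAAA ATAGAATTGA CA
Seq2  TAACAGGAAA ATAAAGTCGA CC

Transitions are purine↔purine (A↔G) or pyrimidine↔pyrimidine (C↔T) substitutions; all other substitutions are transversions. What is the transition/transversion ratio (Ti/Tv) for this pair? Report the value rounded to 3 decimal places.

1.333

The sequences differ at positions 1 (A/T, transversion), 2 (C/A, transversion), 3 (G/A, transition), 14 (G/A, transition), 16 (A/G, transition), 18 (T/C, transition), 22 (A/C, transversion).
Of the 7 differences, 4 transitions and 3 transversions, so Ti/Tv = 4/3 = 1.333.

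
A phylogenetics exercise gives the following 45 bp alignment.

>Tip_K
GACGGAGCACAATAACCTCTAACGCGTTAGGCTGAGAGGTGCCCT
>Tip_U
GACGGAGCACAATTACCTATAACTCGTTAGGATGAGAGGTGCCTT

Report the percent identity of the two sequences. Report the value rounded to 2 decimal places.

88.89%

Mismatches occur at site 14 (A→T), site 19 (C→A), site 24 (G→T), site 32 (C→A), site 44 (C→T).
40 of the 45 sites match, so the percent identity is 40/45 × 100 = 88.89%.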